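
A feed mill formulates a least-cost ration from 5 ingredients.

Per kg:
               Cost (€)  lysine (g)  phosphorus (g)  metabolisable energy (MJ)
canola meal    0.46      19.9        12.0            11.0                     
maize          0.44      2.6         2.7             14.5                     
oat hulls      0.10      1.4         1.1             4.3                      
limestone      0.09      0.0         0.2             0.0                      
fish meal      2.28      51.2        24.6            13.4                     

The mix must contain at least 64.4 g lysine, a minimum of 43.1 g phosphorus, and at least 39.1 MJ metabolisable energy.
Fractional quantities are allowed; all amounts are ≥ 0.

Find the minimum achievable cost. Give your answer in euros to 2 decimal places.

Treat it as an LP. Let x1 = kg of canola meal, x2 = kg of maize, x3 = kg of oat hulls, x4 = kg of limestone, x5 = kg of fish meal.
Minimize 0.46x1 + 0.44x2 + 0.1x3 + 0.09x4 + 2.28x5 s.t.:
  19.9x1 + 2.6x2 + 1.4x3 + 51.2x5 ≥ 64.4   (lysine)
  12x1 + 2.7x2 + 1.1x3 + 0.2x4 + 24.6x5 ≥ 43.1   (phosphorus)
  11x1 + 14.5x2 + 4.3x3 + 13.4x5 ≥ 39.1   (metabolisable energy)
  x1, x2, x3, x4, x5 ≥ 0.
The optimal basis is {canola meal}; maize, oat hulls, limestone, fish meal drop out. Binding constraint: phosphorus.
That vertex is x1 = 3.592.
Objective = 0.46·3.592 = 1.6523.

€1.65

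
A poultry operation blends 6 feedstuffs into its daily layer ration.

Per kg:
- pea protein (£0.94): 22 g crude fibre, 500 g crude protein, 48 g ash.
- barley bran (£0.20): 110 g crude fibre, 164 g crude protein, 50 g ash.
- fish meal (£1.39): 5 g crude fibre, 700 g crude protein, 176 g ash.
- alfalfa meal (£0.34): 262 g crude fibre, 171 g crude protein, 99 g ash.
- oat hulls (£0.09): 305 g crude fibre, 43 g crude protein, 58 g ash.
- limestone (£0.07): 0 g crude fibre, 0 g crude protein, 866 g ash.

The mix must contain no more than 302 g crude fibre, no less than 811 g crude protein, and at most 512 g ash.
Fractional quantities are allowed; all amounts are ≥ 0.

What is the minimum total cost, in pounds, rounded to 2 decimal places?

£1.24

Treat it as an LP. Let x1 = kg of pea protein, x2 = kg of barley bran, x3 = kg of fish meal, x4 = kg of alfalfa meal, x5 = kg of oat hulls, x6 = kg of limestone.
Minimise 0.94x1 + 0.2x2 + 1.39x3 + 0.34x4 + 0.09x5 + 0.07x6 subject to:
  22x1 + 110x2 + 5x3 + 262x4 + 305x5 ≤ 302   (crude fibre)
  500x1 + 164x2 + 700x3 + 171x4 + 43x5 ≥ 811   (crude protein)
  48x1 + 50x2 + 176x3 + 99x4 + 58x5 + 866x6 ≤ 512   (ash)
  x1, x2, x3, x4, x5, x6 ≥ 0.
At the optimum only pea protein, barley bran are positive (fish meal, alfalfa meal, oat hulls, limestone = 0). Binding constraints: crude fibre and crude protein.
So pea protein = 0.7721 kg, barley bran = 2.591 kg.
Hence cost = 0.94·0.7721 + 0.2·2.591 = £1.2440.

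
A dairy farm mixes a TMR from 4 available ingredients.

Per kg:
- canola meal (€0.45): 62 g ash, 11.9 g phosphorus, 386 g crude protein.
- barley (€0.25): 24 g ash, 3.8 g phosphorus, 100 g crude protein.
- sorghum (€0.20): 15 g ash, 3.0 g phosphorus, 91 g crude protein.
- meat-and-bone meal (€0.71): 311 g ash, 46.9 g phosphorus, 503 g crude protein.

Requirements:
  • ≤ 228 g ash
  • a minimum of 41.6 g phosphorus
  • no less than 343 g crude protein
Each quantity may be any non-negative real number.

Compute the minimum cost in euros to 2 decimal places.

Treat it as an LP. Let x1 = kg of canola meal, x2 = kg of barley, x3 = kg of sorghum, x4 = kg of meat-and-bone meal.
Minimize 0.45x1 + 0.25x2 + 0.2x3 + 0.71x4 s.t.:
  62x1 + 24x2 + 15x3 + 311x4 ≤ 228   (ash)
  11.9x1 + 3.8x2 + 3x3 + 46.9x4 ≥ 41.6   (phosphorus)
  386x1 + 100x2 + 91x3 + 503x4 ≥ 343   (crude protein)
  x1, x2, x3, x4 ≥ 0.
The optimal basis is {canola meal, meat-and-bone meal}; barley, sorghum drop out. The ash and phosphorus requirements are met with equality.
Solving gives x1 = 2.83, x4 = 0.169.
Total cost: 0.45·2.83 + 0.71·0.169 = 1.3935.

€1.39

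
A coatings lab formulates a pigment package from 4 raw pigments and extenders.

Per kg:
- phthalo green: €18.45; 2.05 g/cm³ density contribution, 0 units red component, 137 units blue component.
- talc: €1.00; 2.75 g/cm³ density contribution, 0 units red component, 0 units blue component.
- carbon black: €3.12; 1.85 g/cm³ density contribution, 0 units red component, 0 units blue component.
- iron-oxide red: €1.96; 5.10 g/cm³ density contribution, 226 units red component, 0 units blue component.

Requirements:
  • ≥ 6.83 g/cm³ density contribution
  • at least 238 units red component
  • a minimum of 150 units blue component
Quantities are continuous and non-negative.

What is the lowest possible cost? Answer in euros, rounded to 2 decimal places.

€22.26

Let x1 = kg of phthalo green, x2 = kg of talc, x3 = kg of carbon black, x4 = kg of iron-oxide red.
Minimise 18.45x1 + 1x2 + 3.12x3 + 1.96x4 subject to:
  2.05x1 + 2.75x2 + 1.85x3 + 5.1x4 ≥ 6.83   (density contribution)
  226x4 ≥ 238   (red component)
  137x1 ≥ 150   (blue component)
  x1, x2, x3, x4 ≥ 0.
At the optimum only phthalo green, iron-oxide red are positive (talc, carbon black = 0). There the red component and blue component constraints are tight.
That vertex is x1 = 1.0949, x4 = 1.0531.
Objective = 18.45·1.0949 + 1.96·1.0531 = 22.26498.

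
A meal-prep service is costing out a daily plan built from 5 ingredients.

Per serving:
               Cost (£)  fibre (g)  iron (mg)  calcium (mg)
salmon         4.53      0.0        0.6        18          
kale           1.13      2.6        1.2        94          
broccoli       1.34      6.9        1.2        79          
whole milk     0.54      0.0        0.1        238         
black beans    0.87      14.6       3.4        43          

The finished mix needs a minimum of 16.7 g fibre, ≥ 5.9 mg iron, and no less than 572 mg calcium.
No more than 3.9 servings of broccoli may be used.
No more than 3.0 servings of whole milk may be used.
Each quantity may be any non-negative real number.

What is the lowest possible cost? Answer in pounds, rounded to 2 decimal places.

£2.59

Let x1 = servings of salmon, x2 = servings of kale, x3 = servings of broccoli, x4 = servings of whole milk, x5 = servings of black beans.
Minimise 4.53x1 + 1.13x2 + 1.34x3 + 0.54x4 + 0.87x5 s.t.:
  2.6x2 + 6.9x3 + 14.6x5 ≥ 16.7   (fibre)
  0.6x1 + 1.2x2 + 1.2x3 + 0.1x4 + 3.4x5 ≥ 5.9   (iron)
  18x1 + 94x2 + 79x3 + 238x4 + 43x5 ≥ 572   (calcium)
  x3 ≤ 3.9
  x4 ≤ 3
  x1, x2, x3, x4, x5 ≥ 0.
The minimum-cost mix takes nothing from salmon, kale, broccoli — only whole milk, black beans. There the iron and calcium constraints are tight.
So whole milk = 2.101 servings, black beans = 1.673 servings.
Total cost: 0.54·2.101 + 0.87·1.673 = 2.5901.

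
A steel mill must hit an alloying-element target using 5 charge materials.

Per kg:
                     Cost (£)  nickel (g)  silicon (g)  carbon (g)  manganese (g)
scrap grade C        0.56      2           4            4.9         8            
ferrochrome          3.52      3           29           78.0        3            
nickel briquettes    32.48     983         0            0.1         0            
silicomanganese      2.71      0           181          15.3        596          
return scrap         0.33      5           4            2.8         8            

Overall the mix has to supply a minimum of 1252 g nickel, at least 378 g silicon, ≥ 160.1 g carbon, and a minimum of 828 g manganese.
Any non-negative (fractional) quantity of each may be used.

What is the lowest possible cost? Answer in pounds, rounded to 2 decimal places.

£52.09

This is a linear program. Let x1 = kg of scrap grade C, x2 = kg of ferrochrome, x3 = kg of nickel briquettes, x4 = kg of silicomanganese, x5 = kg of return scrap.
Minimise 0.56x1 + 3.52x2 + 32.48x3 + 2.71x4 + 0.33x5 with:
  2x1 + 3x2 + 983x3 + 5x5 ≥ 1252   (nickel)
  4x1 + 29x2 + 181x4 + 4x5 ≥ 378   (silicon)
  4.9x1 + 78x2 + 0.1x3 + 15.3x4 + 2.8x5 ≥ 160.1   (carbon)
  8x1 + 3x2 + 596x4 + 8x5 ≥ 828   (manganese)
  x1, x2, x3, x4, x5 ≥ 0.
The optimal basis is {ferrochrome, nickel briquettes, silicomanganese}; scrap grade C, return scrap drop out. There the nickel, silicon, carbon constraints are tight.
That vertex is x2 = 1.6945, x3 = 1.2685, x4 = 1.8169.
Objective = 3.52·1.6945 + 32.48·1.2685 + 2.71·1.8169 = 52.0893.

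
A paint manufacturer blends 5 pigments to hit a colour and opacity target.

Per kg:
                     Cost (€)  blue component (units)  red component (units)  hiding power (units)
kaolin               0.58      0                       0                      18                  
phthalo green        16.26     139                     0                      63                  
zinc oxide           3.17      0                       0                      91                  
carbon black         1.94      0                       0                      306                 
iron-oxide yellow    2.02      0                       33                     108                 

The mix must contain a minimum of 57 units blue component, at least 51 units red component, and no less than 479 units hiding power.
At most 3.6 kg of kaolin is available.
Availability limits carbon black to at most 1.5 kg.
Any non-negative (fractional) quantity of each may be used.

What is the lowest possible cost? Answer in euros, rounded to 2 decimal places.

Let x1 = kg of kaolin, x2 = kg of phthalo green, x3 = kg of zinc oxide, x4 = kg of carbon black, x5 = kg of iron-oxide yellow.
min 0.58x1 + 16.26x2 + 3.17x3 + 1.94x4 + 2.02x5 with:
  139x2 ≥ 57   (blue component)
  33x5 ≥ 51   (red component)
  18x1 + 63x2 + 91x3 + 306x4 + 108x5 ≥ 479   (hiding power)
  x1 ≤ 3.6
  x4 ≤ 1.5
  x1, x2, x3, x4, x5 ≥ 0.
At the optimum only phthalo green, carbon black, iron-oxide yellow are positive (kaolin, zinc oxide = 0). There the blue component, red component, hiding power constraints are tight.
Solving gives x2 = 0.4101, x4 = 0.9355, x5 = 1.545.
Total cost: 16.26·0.4101 + 1.94·0.9355 + 2.02·1.545 = 11.6040.

€11.60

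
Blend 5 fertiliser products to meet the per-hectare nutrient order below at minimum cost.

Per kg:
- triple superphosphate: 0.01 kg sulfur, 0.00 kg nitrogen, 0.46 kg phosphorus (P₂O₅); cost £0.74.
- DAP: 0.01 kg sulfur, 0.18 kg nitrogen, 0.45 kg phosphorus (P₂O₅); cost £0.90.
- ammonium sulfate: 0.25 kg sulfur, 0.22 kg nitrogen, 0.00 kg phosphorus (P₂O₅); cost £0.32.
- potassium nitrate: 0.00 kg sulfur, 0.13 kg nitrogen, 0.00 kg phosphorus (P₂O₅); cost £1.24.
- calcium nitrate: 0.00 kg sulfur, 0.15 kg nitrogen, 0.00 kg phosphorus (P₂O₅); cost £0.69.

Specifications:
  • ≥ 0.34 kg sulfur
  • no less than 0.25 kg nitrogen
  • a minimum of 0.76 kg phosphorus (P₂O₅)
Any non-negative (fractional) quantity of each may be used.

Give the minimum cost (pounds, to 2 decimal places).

Let x1 = kg of triple superphosphate, x2 = kg of DAP, x3 = kg of ammonium sulfate, x4 = kg of potassium nitrate, x5 = kg of calcium nitrate.
Minimize 0.74x1 + 0.9x2 + 0.32x3 + 1.24x4 + 0.69x5 subject to:
  0.01x1 + 0.01x2 + 0.25x3 ≥ 0.34   (sulfur)
  0.18x2 + 0.22x3 + 0.13x4 + 0.15x5 ≥ 0.25   (nitrogen)
  0.46x1 + 0.45x2 ≥ 0.76   (phosphorus (P₂O₅))
  x1, x2, x3, x4, x5 ≥ 0.
The optimal basis is {triple superphosphate, ammonium sulfate}; DAP, potassium nitrate, calcium nitrate drop out. The sulfur and phosphorus (P₂O₅) requirements are met with equality.
So triple superphosphate = 1.652 kg, ammonium sulfate = 1.294 kg.
Hence cost = 0.74·1.652 + 0.32·1.294 = £1.6366.

£1.64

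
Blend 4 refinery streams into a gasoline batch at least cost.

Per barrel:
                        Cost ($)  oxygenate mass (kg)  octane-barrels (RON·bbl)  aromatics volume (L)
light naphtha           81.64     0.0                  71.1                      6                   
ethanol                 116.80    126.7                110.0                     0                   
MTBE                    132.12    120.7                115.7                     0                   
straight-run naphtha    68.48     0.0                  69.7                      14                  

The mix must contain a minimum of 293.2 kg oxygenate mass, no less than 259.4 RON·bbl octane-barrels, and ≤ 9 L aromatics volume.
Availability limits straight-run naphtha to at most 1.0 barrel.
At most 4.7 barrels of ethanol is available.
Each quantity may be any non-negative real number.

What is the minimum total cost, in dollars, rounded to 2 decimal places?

Set it up as a linear program. Let x1 = barrels of light naphtha, x2 = barrels of ethanol, x3 = barrels of MTBE, x4 = barrels of straight-run naphtha.
min 81.64x1 + 116.8x2 + 132.12x3 + 68.48x4 subject to:
  126.7x2 + 120.7x3 ≥ 293.2   (oxygenate mass)
  71.1x1 + 110x2 + 115.7x3 + 69.7x4 ≥ 259.4   (octane-barrels)
  6x1 + 14x4 ≤ 9   (aromatics volume)
  x4 ≤ 1
  x2 ≤ 4.7
  x1, x2, x3, x4 ≥ 0.
The minimum-cost mix takes nothing from light naphtha, MTBE — only ethanol, straight-run naphtha. The oxygenate mass and octane-barrels requirements are met with equality.
That vertex is x2 = 2.3141, x4 = 0.069526.
Objective = 116.8·2.3141 + 68.48·0.069526 = 275.0480.

$275.05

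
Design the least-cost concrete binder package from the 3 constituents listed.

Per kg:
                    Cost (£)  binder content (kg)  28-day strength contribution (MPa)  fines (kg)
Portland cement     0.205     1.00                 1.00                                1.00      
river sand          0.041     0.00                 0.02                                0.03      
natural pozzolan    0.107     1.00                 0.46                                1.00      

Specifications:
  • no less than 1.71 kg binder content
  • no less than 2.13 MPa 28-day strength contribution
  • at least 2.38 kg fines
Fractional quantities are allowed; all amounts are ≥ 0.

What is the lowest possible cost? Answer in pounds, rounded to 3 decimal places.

£0.443

Let x1 = kg of Portland cement, x2 = kg of river sand, x3 = kg of natural pozzolan.
Minimize 0.205x1 + 0.041x2 + 0.107x3 subject to:
  1x1 + 1x3 ≥ 1.71   (binder content)
  1x1 + 0.02x2 + 0.46x3 ≥ 2.13   (28-day strength contribution)
  1x1 + 0.03x2 + 1x3 ≥ 2.38   (fines)
  x1, x2, x3 ≥ 0.
The optimal basis is {Portland cement, natural pozzolan}; river sand drops out. The 28-day strength contribution and fines requirements are met with equality.
Solving gives x1 = 1.917, x3 = 0.463.
Cost = 0.205·1.917 + 0.107·0.463 = 0.44253.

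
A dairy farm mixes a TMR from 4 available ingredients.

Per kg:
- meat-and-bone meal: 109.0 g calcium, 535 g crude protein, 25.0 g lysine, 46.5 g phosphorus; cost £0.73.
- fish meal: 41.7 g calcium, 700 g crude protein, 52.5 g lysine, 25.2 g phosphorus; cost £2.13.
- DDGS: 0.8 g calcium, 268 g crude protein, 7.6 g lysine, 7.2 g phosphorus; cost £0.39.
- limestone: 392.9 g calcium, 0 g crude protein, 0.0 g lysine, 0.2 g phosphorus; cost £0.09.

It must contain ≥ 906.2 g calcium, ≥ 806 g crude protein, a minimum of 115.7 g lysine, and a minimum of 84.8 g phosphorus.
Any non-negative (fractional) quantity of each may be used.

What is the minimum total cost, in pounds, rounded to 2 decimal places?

Let x1 = kg of meat-and-bone meal, x2 = kg of fish meal, x3 = kg of DDGS, x4 = kg of limestone.
Minimize 0.73x1 + 2.13x2 + 0.39x3 + 0.09x4 s.t.:
  109x1 + 41.7x2 + 0.8x3 + 392.9x4 ≥ 906.2   (calcium)
  535x1 + 700x2 + 268x3 ≥ 806   (crude protein)
  25x1 + 52.5x2 + 7.6x3 ≥ 115.7   (lysine)
  46.5x1 + 25.2x2 + 7.2x3 + 0.2x4 ≥ 84.8   (phosphorus)
  x1, x2, x3, x4 ≥ 0.
The minimum-cost mix takes nothing from fish meal, DDGS — only meat-and-bone meal, limestone. There the calcium and lysine constraints are tight.
So meat-and-bone meal = 4.628 kg, limestone = 1.023 kg.
Hence cost = 0.73·4.628 + 0.09·1.023 = £3.4705.

£3.47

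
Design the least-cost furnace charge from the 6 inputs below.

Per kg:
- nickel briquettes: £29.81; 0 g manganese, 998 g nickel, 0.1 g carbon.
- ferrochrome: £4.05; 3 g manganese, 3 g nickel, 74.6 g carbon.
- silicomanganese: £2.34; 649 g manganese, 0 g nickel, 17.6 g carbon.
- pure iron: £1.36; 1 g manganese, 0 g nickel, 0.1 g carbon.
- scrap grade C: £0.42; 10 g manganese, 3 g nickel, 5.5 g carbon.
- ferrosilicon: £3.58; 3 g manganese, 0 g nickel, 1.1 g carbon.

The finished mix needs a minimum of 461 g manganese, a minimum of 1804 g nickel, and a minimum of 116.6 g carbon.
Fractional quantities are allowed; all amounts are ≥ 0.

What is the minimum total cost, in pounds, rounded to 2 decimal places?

Let x1 = kg of nickel briquettes, x2 = kg of ferrochrome, x3 = kg of silicomanganese, x4 = kg of pure iron, x5 = kg of scrap grade C, x6 = kg of ferrosilicon.
Minimize 29.81x1 + 4.05x2 + 2.34x3 + 1.36x4 + 0.42x5 + 3.58x6 with:
  3x2 + 649x3 + 1x4 + 10x5 + 3x6 ≥ 461   (manganese)
  998x1 + 3x2 + 3x5 ≥ 1804   (nickel)
  0.1x1 + 74.6x2 + 17.6x3 + 0.1x4 + 5.5x5 + 1.1x6 ≥ 116.6   (carbon)
  x1, x2, x3, x4, x5, x6 ≥ 0.
The cheapest feasible vertex uses only nickel briquettes, ferrochrome, silicomanganese; pure iron, scrap grade C, ferrosilicon are not used. The manganese, nickel, carbon requirements are met with equality.
That vertex is x1 = 1.8034, x2 = 1.3945, x3 = 0.70388.
Cost = 29.81·1.8034 + 4.05·1.3945 + 2.34·0.70388 = 61.0542.

£61.05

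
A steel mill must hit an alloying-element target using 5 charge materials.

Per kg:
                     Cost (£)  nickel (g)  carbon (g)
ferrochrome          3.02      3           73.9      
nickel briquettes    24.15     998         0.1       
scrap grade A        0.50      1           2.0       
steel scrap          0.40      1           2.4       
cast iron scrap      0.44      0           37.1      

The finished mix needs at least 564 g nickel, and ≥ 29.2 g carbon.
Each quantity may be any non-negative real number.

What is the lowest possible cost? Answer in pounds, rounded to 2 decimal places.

This is a linear program. Let x1 = kg of ferrochrome, x2 = kg of nickel briquettes, x3 = kg of scrap grade A, x4 = kg of steel scrap, x5 = kg of cast iron scrap.
Minimise 3.02x1 + 24.15x2 + 0.5x3 + 0.4x4 + 0.44x5 with:
  3x1 + 998x2 + 1x3 + 1x4 ≥ 564   (nickel)
  73.9x1 + 0.1x2 + 2x3 + 2.4x4 + 37.1x5 ≥ 29.2   (carbon)
  x1, x2, x3, x4, x5 ≥ 0.
The minimum-cost mix takes nothing from ferrochrome, scrap grade A, steel scrap — only nickel briquettes, cast iron scrap. There the nickel and carbon constraints are tight.
That vertex is x2 = 0.5651, x5 = 0.7855.
Objective = 24.15·0.5651 + 0.44·0.7855 = 13.9928.

£13.99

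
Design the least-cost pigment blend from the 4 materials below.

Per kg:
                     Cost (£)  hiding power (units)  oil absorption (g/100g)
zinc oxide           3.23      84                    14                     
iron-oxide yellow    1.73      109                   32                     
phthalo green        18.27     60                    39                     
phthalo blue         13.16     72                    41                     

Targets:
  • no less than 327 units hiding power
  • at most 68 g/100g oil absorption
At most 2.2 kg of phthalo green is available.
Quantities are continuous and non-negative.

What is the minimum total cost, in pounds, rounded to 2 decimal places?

Let x1 = kg of zinc oxide, x2 = kg of iron-oxide yellow, x3 = kg of phthalo green, x4 = kg of phthalo blue.
Minimise 3.23x1 + 1.73x2 + 18.27x3 + 13.16x4 with:
  84x1 + 109x2 + 60x3 + 72x4 ≥ 327   (hiding power)
  14x1 + 32x2 + 39x3 + 41x4 ≤ 68   (oil absorption)
  x3 ≤ 2.2
  x1, x2, x3, x4 ≥ 0.
The minimum-cost mix takes nothing from phthalo green, phthalo blue — only zinc oxide, iron-oxide yellow. The hiding power and oil absorption requirements are met with equality.
So zinc oxide = 2.627 kg, iron-oxide yellow = 0.9759 kg.
Cost = 3.23·2.627 + 1.73·0.9759 = 10.1735.

£10.17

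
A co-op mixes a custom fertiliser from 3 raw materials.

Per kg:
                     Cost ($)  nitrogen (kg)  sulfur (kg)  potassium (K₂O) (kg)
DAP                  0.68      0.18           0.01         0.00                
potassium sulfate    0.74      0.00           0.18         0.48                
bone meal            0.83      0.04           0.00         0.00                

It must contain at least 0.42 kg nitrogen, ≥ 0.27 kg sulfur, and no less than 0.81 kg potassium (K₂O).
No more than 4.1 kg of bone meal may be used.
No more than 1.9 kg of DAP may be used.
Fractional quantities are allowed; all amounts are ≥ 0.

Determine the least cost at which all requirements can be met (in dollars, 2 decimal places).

$4.16

This is a linear program. Let x1 = kg of DAP, x2 = kg of potassium sulfate, x3 = kg of bone meal.
min 0.68x1 + 0.74x2 + 0.83x3 s.t.:
  0.18x1 + 0.04x3 ≥ 0.42   (nitrogen)
  0.01x1 + 0.18x2 ≥ 0.27   (sulfur)
  0.48x2 ≥ 0.81   (potassium (K₂O))
  x3 ≤ 4.1
  x1 ≤ 1.9
  x1, x2, x3 ≥ 0.
All 3 inputs are positive at the optimum. Binding constraints: nitrogen, potassium (K₂O), the DAP cap.
Solving gives x1 = 1.9, x2 = 1.688, x3 = 1.95.
Cost = 0.68·1.9 + 0.74·1.688 + 0.83·1.95 = 4.1596.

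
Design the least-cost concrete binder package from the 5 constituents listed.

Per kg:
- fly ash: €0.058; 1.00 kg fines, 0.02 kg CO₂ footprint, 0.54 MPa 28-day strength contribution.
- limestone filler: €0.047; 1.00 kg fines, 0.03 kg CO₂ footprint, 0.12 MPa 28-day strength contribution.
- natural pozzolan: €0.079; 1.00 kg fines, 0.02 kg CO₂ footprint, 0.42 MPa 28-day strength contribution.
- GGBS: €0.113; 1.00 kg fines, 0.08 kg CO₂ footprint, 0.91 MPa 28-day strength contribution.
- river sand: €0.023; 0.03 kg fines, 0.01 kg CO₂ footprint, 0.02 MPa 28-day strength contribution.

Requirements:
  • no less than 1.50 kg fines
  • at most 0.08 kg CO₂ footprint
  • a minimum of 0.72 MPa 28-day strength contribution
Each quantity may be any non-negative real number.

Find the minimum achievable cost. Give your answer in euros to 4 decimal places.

Let x1 = kg of fly ash, x2 = kg of limestone filler, x3 = kg of natural pozzolan, x4 = kg of GGBS, x5 = kg of river sand.
Minimize 0.058x1 + 0.047x2 + 0.079x3 + 0.113x4 + 0.023x5 subject to:
  1x1 + 1x2 + 1x3 + 1x4 + 0.03x5 ≥ 1.5   (fines)
  0.02x1 + 0.03x2 + 0.02x3 + 0.08x4 + 0.01x5 ≤ 0.08   (CO₂ footprint)
  0.54x1 + 0.12x2 + 0.42x3 + 0.91x4 + 0.02x5 ≥ 0.72   (28-day strength contribution)
  x1, x2, x3, x4, x5 ≥ 0.
At the optimum only fly ash, limestone filler are positive (natural pozzolan, GGBS, river sand = 0). The fines and 28-day strength contribution requirements are met with equality.
Optimal quantities: fly ash = 1.2857 kg, limestone filler = 0.21429 kg.
Hence cost = 0.058·1.2857 + 0.047·0.21429 = €0.084642.

€0.0846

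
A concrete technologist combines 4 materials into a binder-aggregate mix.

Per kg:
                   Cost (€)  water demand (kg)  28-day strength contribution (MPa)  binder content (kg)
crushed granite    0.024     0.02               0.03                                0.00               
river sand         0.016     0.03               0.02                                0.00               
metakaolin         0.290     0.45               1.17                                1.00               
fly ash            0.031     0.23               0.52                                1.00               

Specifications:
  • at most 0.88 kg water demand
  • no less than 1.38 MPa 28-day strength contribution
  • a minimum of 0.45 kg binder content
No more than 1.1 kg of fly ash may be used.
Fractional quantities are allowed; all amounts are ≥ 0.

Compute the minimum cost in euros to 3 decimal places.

Let x1 = kg of crushed granite, x2 = kg of river sand, x3 = kg of metakaolin, x4 = kg of fly ash.
Minimise 0.024x1 + 0.016x2 + 0.29x3 + 0.031x4 s.t.:
  0.02x1 + 0.03x2 + 0.45x3 + 0.23x4 ≤ 0.88   (water demand)
  0.03x1 + 0.02x2 + 1.17x3 + 0.52x4 ≥ 1.38   (28-day strength contribution)
  1x3 + 1x4 ≥ 0.45   (binder content)
  x4 ≤ 1.1
  x1, x2, x3, x4 ≥ 0.
At the optimum only metakaolin, fly ash are positive (crushed granite, river sand = 0). There the 28-day strength contribution and the fly ash cap constraints are tight.
So metakaolin = 0.6906 kg, fly ash = 1.1 kg.
Total cost: 0.29·0.6906 + 0.031·1.1 = 0.23437.

€0.234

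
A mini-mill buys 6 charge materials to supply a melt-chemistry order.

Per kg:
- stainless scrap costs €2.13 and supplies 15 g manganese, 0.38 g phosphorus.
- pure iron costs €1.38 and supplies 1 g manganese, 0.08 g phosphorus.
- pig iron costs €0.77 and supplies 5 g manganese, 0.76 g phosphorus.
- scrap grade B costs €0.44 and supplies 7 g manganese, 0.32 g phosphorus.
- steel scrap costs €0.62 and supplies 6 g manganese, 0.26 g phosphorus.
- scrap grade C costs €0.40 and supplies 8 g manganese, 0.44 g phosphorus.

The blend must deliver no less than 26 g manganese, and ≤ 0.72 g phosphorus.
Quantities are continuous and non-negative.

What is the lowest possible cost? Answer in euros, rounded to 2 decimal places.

Treat it as an LP. Let x1 = kg of stainless scrap, x2 = kg of pure iron, x3 = kg of pig iron, x4 = kg of scrap grade B, x5 = kg of steel scrap, x6 = kg of scrap grade C.
min 2.13x1 + 1.38x2 + 0.77x3 + 0.44x4 + 0.62x5 + 0.4x6 subject to:
  15x1 + 1x2 + 5x3 + 7x4 + 6x5 + 8x6 ≥ 26   (manganese)
  0.38x1 + 0.08x2 + 0.76x3 + 0.32x4 + 0.26x5 + 0.44x6 ≤ 0.72   (phosphorus)
  x1, x2, x3, x4, x5, x6 ≥ 0.
At the optimum only stainless scrap, scrap grade B are positive (pure iron, pig iron, steel scrap, scrap grade C = 0). Binding constraints: manganese and phosphorus.
So stainless scrap = 1.533 kg, scrap grade B = 0.4299 kg.
Objective = 2.13·1.533 + 0.44·0.4299 = 3.4544.

€3.45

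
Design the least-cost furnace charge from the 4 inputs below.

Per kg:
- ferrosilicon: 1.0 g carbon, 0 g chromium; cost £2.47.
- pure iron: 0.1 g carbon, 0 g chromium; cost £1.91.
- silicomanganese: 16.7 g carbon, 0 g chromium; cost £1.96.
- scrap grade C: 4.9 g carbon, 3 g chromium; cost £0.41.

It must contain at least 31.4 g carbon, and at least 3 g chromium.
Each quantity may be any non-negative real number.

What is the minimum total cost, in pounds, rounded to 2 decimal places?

This is a linear program. Let x1 = kg of ferrosilicon, x2 = kg of pure iron, x3 = kg of silicomanganese, x4 = kg of scrap grade C.
min 2.47x1 + 1.91x2 + 1.96x3 + 0.41x4 subject to:
  1x1 + 0.1x2 + 16.7x3 + 4.9x4 ≥ 31.4   (carbon)
  3x4 ≥ 3   (chromium)
  x1, x2, x3, x4 ≥ 0.
The cheapest feasible vertex uses only scrap grade C; ferrosilicon, pure iron, silicomanganese are not used. The carbon requirement is met with equality.
So scrap grade C = 6.408 kg.
Cost = 0.41·6.408 = 2.6273.

£2.63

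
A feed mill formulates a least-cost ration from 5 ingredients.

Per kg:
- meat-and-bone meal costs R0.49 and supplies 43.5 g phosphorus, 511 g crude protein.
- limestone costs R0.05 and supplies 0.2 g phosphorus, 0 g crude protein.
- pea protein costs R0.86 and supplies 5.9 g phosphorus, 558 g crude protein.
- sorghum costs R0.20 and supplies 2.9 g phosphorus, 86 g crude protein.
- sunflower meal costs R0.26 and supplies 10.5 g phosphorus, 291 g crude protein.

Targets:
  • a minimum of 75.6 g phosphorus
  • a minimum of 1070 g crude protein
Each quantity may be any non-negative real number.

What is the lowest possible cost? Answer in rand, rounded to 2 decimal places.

Set it up as a linear program. Let x1 = kg of meat-and-bone meal, x2 = kg of limestone, x3 = kg of pea protein, x4 = kg of sorghum, x5 = kg of sunflower meal.
Minimise 0.49x1 + 0.05x2 + 0.86x3 + 0.2x4 + 0.26x5 subject to:
  43.5x1 + 0.2x2 + 5.9x3 + 2.9x4 + 10.5x5 ≥ 75.6   (phosphorus)
  511x1 + 558x3 + 86x4 + 291x5 ≥ 1070   (crude protein)
  x1, x2, x3, x4, x5 ≥ 0.
The cheapest feasible vertex uses only meat-and-bone meal, sunflower meal; limestone, pea protein, sorghum are not used. There the phosphorus and crude protein constraints are tight.
That vertex is x1 = 1.476, x5 = 1.085.
Total cost: 0.49·1.476 + 0.26·1.085 = 1.0053.

R1.01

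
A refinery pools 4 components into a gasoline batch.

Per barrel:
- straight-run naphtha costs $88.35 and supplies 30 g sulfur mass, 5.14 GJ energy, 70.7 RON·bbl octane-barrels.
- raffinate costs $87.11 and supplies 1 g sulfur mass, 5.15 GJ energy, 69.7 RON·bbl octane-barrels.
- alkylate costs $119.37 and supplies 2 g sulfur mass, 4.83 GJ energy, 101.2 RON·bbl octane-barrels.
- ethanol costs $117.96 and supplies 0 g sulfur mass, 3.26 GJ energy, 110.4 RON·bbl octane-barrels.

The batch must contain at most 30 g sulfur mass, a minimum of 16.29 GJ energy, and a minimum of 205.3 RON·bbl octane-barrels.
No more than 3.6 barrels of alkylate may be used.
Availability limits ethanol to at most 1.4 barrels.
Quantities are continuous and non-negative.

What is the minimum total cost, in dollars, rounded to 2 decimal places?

Set it up as a linear program. Let x1 = barrels of straight-run naphtha, x2 = barrels of raffinate, x3 = barrels of alkylate, x4 = barrels of ethanol.
min 88.35x1 + 87.11x2 + 119.37x3 + 117.96x4 with:
  30x1 + 1x2 + 2x3 ≤ 30   (sulfur mass)
  5.14x1 + 5.15x2 + 4.83x3 + 3.26x4 ≥ 16.29   (energy)
  70.7x1 + 69.7x2 + 101.2x3 + 110.4x4 ≥ 205.3   (octane-barrels)
  x3 ≤ 3.6
  x4 ≤ 1.4
  x1, x2, x3, x4 ≥ 0.
The cheapest feasible vertex uses only raffinate; straight-run naphtha, alkylate, ethanol are not used. There the energy constraint is tight.
So raffinate = 3.1631 barrels.
Hence cost = 87.11·3.1631 = $275.5376.

$275.54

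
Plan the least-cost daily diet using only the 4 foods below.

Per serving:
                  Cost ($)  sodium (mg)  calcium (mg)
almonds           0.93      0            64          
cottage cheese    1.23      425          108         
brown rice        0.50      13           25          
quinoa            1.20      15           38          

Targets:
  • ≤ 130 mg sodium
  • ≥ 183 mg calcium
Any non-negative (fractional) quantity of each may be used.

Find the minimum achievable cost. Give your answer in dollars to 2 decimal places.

$2.56

Treat it as an LP. Let x1 = servings of almonds, x2 = servings of cottage cheese, x3 = servings of brown rice, x4 = servings of quinoa.
min 0.93x1 + 1.23x2 + 0.5x3 + 1.2x4 subject to:
  425x2 + 13x3 + 15x4 ≤ 130   (sodium)
  64x1 + 108x2 + 25x3 + 38x4 ≥ 183   (calcium)
  x1, x2, x3, x4 ≥ 0.
The cheapest feasible vertex uses only almonds, cottage cheese; brown rice, quinoa are not used. Binding constraints: sodium and calcium.
Optimal quantities: almonds = 2.343 servings, cottage cheese = 0.3059 servings.
Hence cost = 0.93·2.343 + 1.23·0.3059 = $2.5552.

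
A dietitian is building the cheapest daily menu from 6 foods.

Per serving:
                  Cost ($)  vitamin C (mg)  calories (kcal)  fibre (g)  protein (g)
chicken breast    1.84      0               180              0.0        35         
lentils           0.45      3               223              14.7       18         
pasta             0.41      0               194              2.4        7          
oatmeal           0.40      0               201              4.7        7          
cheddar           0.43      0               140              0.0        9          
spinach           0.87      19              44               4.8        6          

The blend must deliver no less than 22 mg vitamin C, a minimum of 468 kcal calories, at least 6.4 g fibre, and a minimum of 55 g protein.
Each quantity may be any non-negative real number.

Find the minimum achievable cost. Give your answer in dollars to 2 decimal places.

$1.89

Let x1 = servings of chicken breast, x2 = servings of lentils, x3 = servings of pasta, x4 = servings of oatmeal, x5 = servings of cheddar, x6 = servings of spinach.
Minimize 1.84x1 + 0.45x2 + 0.41x3 + 0.4x4 + 0.43x5 + 0.87x6 s.t.:
  3x2 + 19x6 ≥ 22   (vitamin C)
  180x1 + 223x2 + 194x3 + 201x4 + 140x5 + 44x6 ≥ 468   (calories)
  14.7x2 + 2.4x3 + 4.7x4 + 4.8x6 ≥ 6.4   (fibre)
  35x1 + 18x2 + 7x3 + 7x4 + 9x5 + 6x6 ≥ 55   (protein)
  x1, x2, x3, x4, x5, x6 ≥ 0.
The optimal basis is {lentils, spinach}; chicken breast, pasta, oatmeal, cheddar drop out. Binding constraints: vitamin C and protein.
Solving gives x2 = 2.818, x6 = 0.713.
Hence cost = 0.45·2.818 + 0.87·0.713 = $1.8884.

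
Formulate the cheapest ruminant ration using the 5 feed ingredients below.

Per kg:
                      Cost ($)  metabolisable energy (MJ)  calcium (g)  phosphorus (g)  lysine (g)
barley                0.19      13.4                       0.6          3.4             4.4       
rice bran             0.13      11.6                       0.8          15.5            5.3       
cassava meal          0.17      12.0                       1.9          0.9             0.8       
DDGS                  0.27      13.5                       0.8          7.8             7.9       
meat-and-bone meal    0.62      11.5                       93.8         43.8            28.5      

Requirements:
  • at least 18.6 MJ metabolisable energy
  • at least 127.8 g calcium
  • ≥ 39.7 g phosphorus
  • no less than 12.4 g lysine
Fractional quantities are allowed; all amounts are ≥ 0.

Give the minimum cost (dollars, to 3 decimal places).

$0.877

This is a linear program. Let x1 = kg of barley, x2 = kg of rice bran, x3 = kg of cassava meal, x4 = kg of DDGS, x5 = kg of meat-and-bone meal.
Minimize 0.19x1 + 0.13x2 + 0.17x3 + 0.27x4 + 0.62x5 subject to:
  13.4x1 + 11.6x2 + 12x3 + 13.5x4 + 11.5x5 ≥ 18.6   (metabolisable energy)
  0.6x1 + 0.8x2 + 1.9x3 + 0.8x4 + 93.8x5 ≥ 127.8   (calcium)
  3.4x1 + 15.5x2 + 0.9x3 + 7.8x4 + 43.8x5 ≥ 39.7   (phosphorus)
  4.4x1 + 5.3x2 + 0.8x3 + 7.9x4 + 28.5x5 ≥ 12.4   (lysine)
  x1, x2, x3, x4, x5 ≥ 0.
The cheapest feasible vertex uses only rice bran, meat-and-bone meal; barley, cassava meal, DDGS are not used. There the metabolisable energy and calcium constraints are tight.
Solving gives x2 = 0.25488, x5 = 1.3603.
Objective = 0.13·0.25488 + 0.62·1.3603 = 0.87652.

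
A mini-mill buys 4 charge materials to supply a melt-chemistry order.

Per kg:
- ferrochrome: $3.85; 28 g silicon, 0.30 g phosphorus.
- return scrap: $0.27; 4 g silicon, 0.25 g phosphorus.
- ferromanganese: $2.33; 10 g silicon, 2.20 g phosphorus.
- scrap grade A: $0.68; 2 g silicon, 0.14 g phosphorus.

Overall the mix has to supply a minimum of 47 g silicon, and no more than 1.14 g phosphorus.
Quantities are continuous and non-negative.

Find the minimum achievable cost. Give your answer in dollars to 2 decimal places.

Let x1 = kg of ferrochrome, x2 = kg of return scrap, x3 = kg of ferromanganese, x4 = kg of scrap grade A.
Minimise 3.85x1 + 0.27x2 + 2.33x3 + 0.68x4 subject to:
  28x1 + 4x2 + 10x3 + 2x4 ≥ 47   (silicon)
  0.3x1 + 0.25x2 + 2.2x3 + 0.14x4 ≤ 1.14   (phosphorus)
  x1, x2, x3, x4 ≥ 0.
The optimal basis is {ferrochrome, return scrap}; ferromanganese, scrap grade A drop out. There the silicon and phosphorus constraints are tight.
Optimal quantities: ferrochrome = 1.24 kg, return scrap = 3.072 kg.
Total cost: 3.85·1.24 + 0.27·3.072 = 5.6034.

$5.60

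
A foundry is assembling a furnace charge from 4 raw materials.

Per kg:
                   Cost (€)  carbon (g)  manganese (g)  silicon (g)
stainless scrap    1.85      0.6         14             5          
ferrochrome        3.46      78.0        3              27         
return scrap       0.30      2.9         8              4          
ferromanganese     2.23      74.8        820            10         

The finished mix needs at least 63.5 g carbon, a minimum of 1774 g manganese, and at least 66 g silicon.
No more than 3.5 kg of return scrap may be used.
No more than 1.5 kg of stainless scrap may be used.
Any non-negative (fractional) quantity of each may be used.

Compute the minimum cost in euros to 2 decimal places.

Let x1 = kg of stainless scrap, x2 = kg of ferrochrome, x3 = kg of return scrap, x4 = kg of ferromanganese.
min 1.85x1 + 3.46x2 + 0.3x3 + 2.23x4 subject to:
  0.6x1 + 78x2 + 2.9x3 + 74.8x4 ≥ 63.5   (carbon)
  14x1 + 3x2 + 8x3 + 820x4 ≥ 1774   (manganese)
  5x1 + 27x2 + 4x3 + 10x4 ≥ 66   (silicon)
  x3 ≤ 3.5
  x1 ≤ 1.5
  x1, x2, x3, x4 ≥ 0.
The minimum-cost mix takes nothing from stainless scrap — only ferrochrome, return scrap, ferromanganese. Binding constraints: manganese, silicon, the return scrap cap.
Solving gives x2 = 1.139, x3 = 3.5, x4 = 2.125.
Cost = 3.46·1.139 + 0.3·3.5 + 2.23·2.125 = 9.7297.

€9.73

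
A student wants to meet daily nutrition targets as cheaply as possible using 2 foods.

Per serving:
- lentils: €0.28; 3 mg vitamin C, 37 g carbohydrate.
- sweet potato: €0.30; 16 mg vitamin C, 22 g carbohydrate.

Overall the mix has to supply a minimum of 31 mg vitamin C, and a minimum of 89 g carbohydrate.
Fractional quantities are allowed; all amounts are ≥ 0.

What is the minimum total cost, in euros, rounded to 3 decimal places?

€0.897

This is a linear program. Let x1 = servings of lentils, x2 = servings of sweet potato.
Minimize 0.28x1 + 0.3x2 with:
  3x1 + 16x2 ≥ 31   (vitamin C)
  37x1 + 22x2 ≥ 89   (carbohydrate)
  x1, x2 ≥ 0.
Both inputs are positive at the optimum. The vitamin C and carbohydrate requirements are met with equality.
Solving gives x1 = 1.411, x2 = 1.673.
Total cost: 0.28·1.411 + 0.3·1.673 = 0.89698.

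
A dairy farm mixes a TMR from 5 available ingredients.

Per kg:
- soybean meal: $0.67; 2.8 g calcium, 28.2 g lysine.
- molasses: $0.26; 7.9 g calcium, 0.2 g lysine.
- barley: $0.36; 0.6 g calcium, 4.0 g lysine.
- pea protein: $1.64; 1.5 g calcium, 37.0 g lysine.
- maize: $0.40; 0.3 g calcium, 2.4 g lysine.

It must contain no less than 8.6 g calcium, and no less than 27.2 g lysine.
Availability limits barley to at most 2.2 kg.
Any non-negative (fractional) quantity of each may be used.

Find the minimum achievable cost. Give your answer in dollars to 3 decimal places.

This is a linear program. Let x1 = kg of soybean meal, x2 = kg of molasses, x3 = kg of barley, x4 = kg of pea protein, x5 = kg of maize.
Minimise 0.67x1 + 0.26x2 + 0.36x3 + 1.64x4 + 0.4x5 s.t.:
  2.8x1 + 7.9x2 + 0.6x3 + 1.5x4 + 0.3x5 ≥ 8.6   (calcium)
  28.2x1 + 0.2x2 + 4x3 + 37x4 + 2.4x5 ≥ 27.2   (lysine)
  x3 ≤ 2.2
  x1, x2, x3, x4, x5 ≥ 0.
The cheapest feasible vertex uses only soybean meal, molasses; barley, pea protein, maize are not used. There the calcium and lysine constraints are tight.
So soybean meal = 0.9592 kg, molasses = 0.7486 kg.
Total cost: 0.67·0.9592 + 0.26·0.7486 = 0.83730.

$0.837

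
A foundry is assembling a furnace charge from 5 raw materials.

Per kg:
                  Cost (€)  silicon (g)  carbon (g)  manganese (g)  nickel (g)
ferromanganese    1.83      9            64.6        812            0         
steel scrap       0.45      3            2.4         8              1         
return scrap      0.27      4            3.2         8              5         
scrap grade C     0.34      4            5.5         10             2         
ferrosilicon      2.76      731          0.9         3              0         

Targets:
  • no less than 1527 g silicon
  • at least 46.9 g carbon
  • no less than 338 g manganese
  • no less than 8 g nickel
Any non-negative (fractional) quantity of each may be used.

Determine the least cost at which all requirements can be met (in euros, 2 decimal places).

Set it up as a linear program. Let x1 = kg of ferromanganese, x2 = kg of steel scrap, x3 = kg of return scrap, x4 = kg of scrap grade C, x5 = kg of ferrosilicon.
min 1.83x1 + 0.45x2 + 0.27x3 + 0.34x4 + 2.76x5 with:
  9x1 + 3x2 + 4x3 + 4x4 + 731x5 ≥ 1527   (silicon)
  64.6x1 + 2.4x2 + 3.2x3 + 5.5x4 + 0.9x5 ≥ 46.9   (carbon)
  812x1 + 8x2 + 8x3 + 10x4 + 3x5 ≥ 338   (manganese)
  1x2 + 5x3 + 2x4 ≥ 8   (nickel)
  x1, x2, x3, x4, x5 ≥ 0.
The minimum-cost mix takes nothing from steel scrap, scrap grade C — only ferromanganese, return scrap, ferrosilicon. The silicon, carbon, nickel requirements are met with equality.
Solving gives x1 = 0.6179, x3 = 1.6, x5 = 2.073.
Cost = 1.83·0.6179 + 0.27·1.6 + 2.76·2.073 = 7.2842.

€7.28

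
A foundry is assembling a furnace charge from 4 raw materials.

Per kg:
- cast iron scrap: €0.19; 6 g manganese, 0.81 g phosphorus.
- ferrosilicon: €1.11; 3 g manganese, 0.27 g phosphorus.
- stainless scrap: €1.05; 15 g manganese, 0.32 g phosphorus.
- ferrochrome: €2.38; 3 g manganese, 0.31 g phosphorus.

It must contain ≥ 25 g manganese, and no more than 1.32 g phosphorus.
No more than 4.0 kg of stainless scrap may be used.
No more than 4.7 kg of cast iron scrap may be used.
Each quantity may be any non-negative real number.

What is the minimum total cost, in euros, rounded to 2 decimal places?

€1.48

Treat it as an LP. Let x1 = kg of cast iron scrap, x2 = kg of ferrosilicon, x3 = kg of stainless scrap, x4 = kg of ferrochrome.
Minimise 0.19x1 + 1.11x2 + 1.05x3 + 2.38x4 with:
  6x1 + 3x2 + 15x3 + 3x4 ≥ 25   (manganese)
  0.81x1 + 0.27x2 + 0.32x3 + 0.31x4 ≤ 1.32   (phosphorus)
  x3 ≤ 4
  x1 ≤ 4.7
  x1, x2, x3, x4 ≥ 0.
The optimal basis is {cast iron scrap, stainless scrap}; ferrosilicon, ferrochrome drop out. The manganese and phosphorus requirements are met with equality.
Optimal quantities: cast iron scrap = 1.153 kg, stainless scrap = 1.205 kg.
Total cost: 0.19·1.153 + 1.05·1.205 = 1.4843.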